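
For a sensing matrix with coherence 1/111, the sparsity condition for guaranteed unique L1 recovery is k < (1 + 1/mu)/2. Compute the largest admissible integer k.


1/mu = 111.
1 + 1/mu = 112.
(1 + 1/mu)/2 = 56 is an integer and the inequality is strict, so k_max = 56 - 1 = 55.

55


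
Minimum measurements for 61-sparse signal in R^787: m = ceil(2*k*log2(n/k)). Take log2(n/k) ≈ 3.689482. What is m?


log2(n/k) = log2(787/61) ≈ 3.689482.
2*k*log2(n/k) ≈ 2*61*3.689482 = 450.116804.
m = ceil(450.116804) = 451.

451


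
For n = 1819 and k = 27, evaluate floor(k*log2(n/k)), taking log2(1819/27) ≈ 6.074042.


log2(n/k) = log2(1819/27) ≈ 6.074042.
k*log2(n/k) ≈ 27*6.074042 = 163.999134.
floor(163.999134) = 163.

163


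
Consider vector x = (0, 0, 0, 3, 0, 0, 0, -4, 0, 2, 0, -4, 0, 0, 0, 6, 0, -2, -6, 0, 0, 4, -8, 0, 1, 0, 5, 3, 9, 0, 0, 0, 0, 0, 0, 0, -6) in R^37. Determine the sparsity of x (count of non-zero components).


Non-zero positions: [3, 7, 9, 11, 15, 17, 18, 21, 22, 24, 26, 27, 28, 36].
Sparsity = 14.

14


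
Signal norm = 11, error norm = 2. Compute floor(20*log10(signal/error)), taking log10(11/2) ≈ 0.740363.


||x||/||e|| = 11/2.
log10(11/2) ≈ 0.740363.
20*log10(||x||/||e||) ≈ 20*0.740363 = 14.80726.
floor(14.80726) = 14.

14


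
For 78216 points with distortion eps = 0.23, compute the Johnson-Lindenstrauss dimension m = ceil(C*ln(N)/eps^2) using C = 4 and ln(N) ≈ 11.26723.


ln(78216) ≈ 11.26723.
eps^2 = 0.23^2 = 0.0529.
C*ln(N)/eps^2 ≈ 4*11.26723/0.0529 ≈ 851.9645.
m = ceil(851.9645) = 852.

852


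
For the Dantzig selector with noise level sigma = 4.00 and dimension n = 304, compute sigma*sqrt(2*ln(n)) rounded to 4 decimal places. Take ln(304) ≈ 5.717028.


ln(304) ≈ 5.717028.
2*ln(n) ≈ 11.434056.
sqrt(2*ln(n)) ≈ sqrt(11.434056) ≈ 3.381428.
threshold ≈ 4.00*3.381428 = 13.525712 ≈ 13.5257.

13.5257


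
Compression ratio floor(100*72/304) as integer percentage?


100*m/n = 100*72/304 ≈ 23.6842.
floor = 23.

23


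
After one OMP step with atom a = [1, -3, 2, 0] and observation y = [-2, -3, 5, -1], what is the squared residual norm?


a^T a = 14.
a^T y = 17.
coeff = 17/14 = 17/14.
||r||^2 = 257/14.

257/14


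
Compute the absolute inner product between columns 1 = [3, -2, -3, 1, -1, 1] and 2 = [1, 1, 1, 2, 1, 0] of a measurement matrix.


Inner product: 3*1 + -2*1 + -3*1 + 1*2 + -1*1 + 1*0
Products: [3, -2, -3, 2, -1, 0]
Sum = -1.
|dot| = 1.

1


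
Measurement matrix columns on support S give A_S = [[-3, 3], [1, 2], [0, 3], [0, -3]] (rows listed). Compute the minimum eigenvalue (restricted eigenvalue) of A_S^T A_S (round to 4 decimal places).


A_S^T A_S = [[10, -7], [-7, 31]].
trace = 41.
det = 261.
disc = trace^2 - 4*det = 1681 - 4*261 = 637.
sqrt(637) ≈ 25.238859.
lam_min = (41 - sqrt(637))/2 ≈ (41 - 25.238859)/2 = 7.8805705 ≈ 7.8806.

7.8806


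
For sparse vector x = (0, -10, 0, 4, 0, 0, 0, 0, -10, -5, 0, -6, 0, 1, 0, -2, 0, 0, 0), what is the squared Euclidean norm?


Non-zero entries: [(1, -10), (3, 4), (8, -10), (9, -5), (11, -6), (13, 1), (15, -2)]
Squares: [100, 16, 100, 25, 36, 1, 4]
||x||_2^2 = sum = 282.

282


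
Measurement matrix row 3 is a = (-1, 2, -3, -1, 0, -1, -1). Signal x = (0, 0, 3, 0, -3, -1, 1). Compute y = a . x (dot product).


Non-zero terms: ['-3*3', '0*-3', '-1*-1', '-1*1']
Products: [-9, 0, 1, -1]
y = sum = -9.

-9


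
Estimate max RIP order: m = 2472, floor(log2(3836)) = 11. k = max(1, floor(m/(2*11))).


floor(log2(3836)) = 11.
2*11 = 22.
m/(2*floor(log2(n))) = 2472/22 ≈ 112.3636.
floor = 112.
k = max(1, 112) = 112.

112


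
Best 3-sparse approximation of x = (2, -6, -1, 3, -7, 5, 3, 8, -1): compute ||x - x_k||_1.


Sorted |x_i| descending: [8, 7, 6, 5, 3, 3, 2, 1, 1]
Keep top 3: [8, 7, 6]
Tail entries: [5, 3, 3, 2, 1, 1]
L1 error = sum of tail = 15.

15


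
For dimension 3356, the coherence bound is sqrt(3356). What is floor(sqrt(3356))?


57^2 = 3249 <= 3356 < 3364 = 58^2, so 57 <= sqrt(3356) < 58.
floor(sqrt(3356)) = 57.

57


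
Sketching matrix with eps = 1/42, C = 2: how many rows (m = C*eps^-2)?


1/eps = 42.
(1/eps)^2 = 1764.
m = 2*1764 = 3528.

3528


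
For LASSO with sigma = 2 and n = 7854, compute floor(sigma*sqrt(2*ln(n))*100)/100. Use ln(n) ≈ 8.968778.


ln(7854) ≈ 8.968778.
2*ln(n) ≈ 17.937556.
sqrt(2*ln(n)) ≈ sqrt(17.937556) ≈ 4.235275.
lambda ≈ 2*4.235275 = 8.47055.
floor(lambda*100)/100 = 8.47.

8.47


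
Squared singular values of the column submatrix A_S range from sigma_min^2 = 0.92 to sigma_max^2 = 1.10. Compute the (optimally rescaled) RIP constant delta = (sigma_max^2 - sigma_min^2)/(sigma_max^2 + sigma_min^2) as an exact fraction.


lambda_max - lambda_min = 1.10 - 0.92 = 0.18.
lambda_max + lambda_min = 1.10 + 0.92 = 2.02.
delta = 0.18/2.02 = 18/202 = 9/101.

9/101


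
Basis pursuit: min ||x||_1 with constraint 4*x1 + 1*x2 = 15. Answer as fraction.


Axis intercepts:
  x1 = 15/4, x2 = 0: L1 = 15/4
  x1 = 0, x2 = 15: L1 = 15
x* = (15/4, 0)
||x*||_1 = 15/4.

15/4


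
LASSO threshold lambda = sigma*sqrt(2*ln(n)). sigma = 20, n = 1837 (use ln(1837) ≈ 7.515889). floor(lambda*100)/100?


ln(1837) ≈ 7.515889.
2*ln(n) ≈ 15.031778.
sqrt(2*ln(n)) ≈ sqrt(15.031778) ≈ 3.877084.
lambda ≈ 20*3.877084 = 77.54168.
floor(lambda*100)/100 = 77.54.

77.54


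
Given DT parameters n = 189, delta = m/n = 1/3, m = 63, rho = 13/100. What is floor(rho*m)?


m = 1/3*189 = 63.
rho = 13/100.
rho*m = 13/100*63 = 8.19.
k = floor(8.19) = 8.

8


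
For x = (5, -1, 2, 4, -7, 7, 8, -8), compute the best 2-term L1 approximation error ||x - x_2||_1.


Sorted |x_i| descending: [8, 8, 7, 7, 5, 4, 2, 1]
Keep top 2: [8, 8]
Tail entries: [7, 7, 5, 4, 2, 1]
L1 error = sum of tail = 26.

26


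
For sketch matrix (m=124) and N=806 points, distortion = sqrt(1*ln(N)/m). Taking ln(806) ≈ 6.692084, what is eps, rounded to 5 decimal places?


ln(806) ≈ 6.692084.
1*ln(N)/m ≈ 1*6.692084/124 ≈ 0.05396842.
eps = sqrt(0.05396842) ≈ 0.232311 ≈ 0.23231.

0.23231


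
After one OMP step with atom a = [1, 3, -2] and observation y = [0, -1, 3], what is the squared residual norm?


a^T a = 14.
a^T y = -9.
coeff = -9/14 = -9/14.
||r||^2 = 59/14.

59/14


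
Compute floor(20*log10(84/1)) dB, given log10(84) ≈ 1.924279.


||x||/||e|| = 84/1 = 84.
log10(84) ≈ 1.924279.
20*log10(||x||/||e||) ≈ 20*1.924279 = 38.48558.
floor(38.48558) = 38.

38


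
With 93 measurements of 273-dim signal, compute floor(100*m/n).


100*m/n = 100*93/273 ≈ 34.0659.
floor = 34.

34


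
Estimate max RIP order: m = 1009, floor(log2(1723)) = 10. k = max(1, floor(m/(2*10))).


floor(log2(1723)) = 10.
2*10 = 20.
m/(2*floor(log2(n))) = 1009/20 ≈ 50.45.
floor = 50.
k = max(1, 50) = 50.

50


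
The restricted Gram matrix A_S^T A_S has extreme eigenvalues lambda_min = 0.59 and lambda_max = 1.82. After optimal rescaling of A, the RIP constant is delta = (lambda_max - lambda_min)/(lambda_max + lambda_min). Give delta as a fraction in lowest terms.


lambda_max - lambda_min = 1.82 - 0.59 = 1.23.
lambda_max + lambda_min = 1.82 + 0.59 = 2.41.
delta = 1.23/2.41 = 123/241.

123/241


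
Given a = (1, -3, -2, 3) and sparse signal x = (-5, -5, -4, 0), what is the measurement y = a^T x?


Non-zero terms: ['1*-5', '-3*-5', '-2*-4']
Products: [-5, 15, 8]
y = sum = 18.

18


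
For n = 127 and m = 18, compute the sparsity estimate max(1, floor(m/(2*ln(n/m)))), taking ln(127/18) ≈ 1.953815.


n/m = 127/18.
ln(n/m) ≈ 1.953815.
2*ln(n/m) ≈ 3.90763.
m/(2*ln(n/m)) ≈ 18/3.90763 ≈ 4.6064.
floor = 4.
k_max = max(1, 4) = 4.

4


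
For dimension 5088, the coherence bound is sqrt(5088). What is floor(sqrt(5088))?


71^2 = 5041 <= 5088 < 5184 = 72^2, so 71 <= sqrt(5088) < 72.
floor(sqrt(5088)) = 71.

71


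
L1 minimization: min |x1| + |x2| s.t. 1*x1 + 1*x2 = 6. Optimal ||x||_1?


Axis intercepts:
  x1 = 6, x2 = 0: L1 = 6
  x1 = 0, x2 = 6: L1 = 6
x* = (6, 0)
||x*||_1 = 6.

6


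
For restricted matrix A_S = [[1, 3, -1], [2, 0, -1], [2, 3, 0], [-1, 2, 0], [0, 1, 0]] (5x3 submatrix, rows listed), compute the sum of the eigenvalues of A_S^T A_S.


Sum of eigenvalues of A_S^T A_S = trace(A_S^T A_S) = sum of squared column norms of A_S.
A_S^T A_S diagonal: [10, 23, 2].
trace = 10 + 23 + 2 = 35.

35


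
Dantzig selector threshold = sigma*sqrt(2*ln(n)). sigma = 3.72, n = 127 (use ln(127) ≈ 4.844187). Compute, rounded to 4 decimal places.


ln(127) ≈ 4.844187.
2*ln(n) ≈ 9.688374.
sqrt(2*ln(n)) ≈ sqrt(9.688374) ≈ 3.112615.
threshold ≈ 3.72*3.112615 = 11.5789278 ≈ 11.5789.

11.5789


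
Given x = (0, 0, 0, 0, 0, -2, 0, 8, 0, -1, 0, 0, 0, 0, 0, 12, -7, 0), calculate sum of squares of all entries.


Non-zero entries: [(5, -2), (7, 8), (9, -1), (15, 12), (16, -7)]
Squares: [4, 64, 1, 144, 49]
||x||_2^2 = sum = 262.

262


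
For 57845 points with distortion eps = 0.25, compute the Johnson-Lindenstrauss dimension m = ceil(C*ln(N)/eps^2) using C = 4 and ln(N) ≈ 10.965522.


ln(57845) ≈ 10.965522.
eps^2 = 0.25^2 = 0.0625.
C*ln(N)/eps^2 ≈ 4*10.965522/0.0625 ≈ 701.7934.
m = ceil(701.7934) = 702.

702


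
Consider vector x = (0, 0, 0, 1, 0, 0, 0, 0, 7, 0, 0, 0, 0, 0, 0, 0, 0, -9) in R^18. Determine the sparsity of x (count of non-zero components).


Non-zero positions: [3, 8, 17].
Sparsity = 3.

3


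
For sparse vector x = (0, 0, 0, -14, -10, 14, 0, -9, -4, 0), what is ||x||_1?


Non-zero entries: [(3, -14), (4, -10), (5, 14), (7, -9), (8, -4)]
Absolute values: [14, 10, 14, 9, 4]
||x||_1 = sum = 51.

51


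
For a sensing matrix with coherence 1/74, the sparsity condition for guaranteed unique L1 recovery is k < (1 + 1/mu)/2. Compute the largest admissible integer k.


1/mu = 74.
1 + 1/mu = 75.
(1 + 1/mu)/2 = 37.5 is not an integer, so k_max = floor(37.5) = 37.

37


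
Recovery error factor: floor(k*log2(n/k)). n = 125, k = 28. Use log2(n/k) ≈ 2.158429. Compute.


log2(n/k) = log2(125/28) ≈ 2.158429.
k*log2(n/k) ≈ 28*2.158429 = 60.436012.
floor(60.436012) = 60.

60


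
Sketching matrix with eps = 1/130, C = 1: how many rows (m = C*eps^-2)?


1/eps = 130.
(1/eps)^2 = 16900.
m = 1*16900 = 16900.

16900


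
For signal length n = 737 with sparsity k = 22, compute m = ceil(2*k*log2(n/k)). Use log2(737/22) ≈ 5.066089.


log2(n/k) = log2(737/22) ≈ 5.066089.
2*k*log2(n/k) ≈ 2*22*5.066089 = 222.907916.
m = ceil(222.907916) = 223.

223


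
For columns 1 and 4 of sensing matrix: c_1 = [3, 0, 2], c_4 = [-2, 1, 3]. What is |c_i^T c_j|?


Inner product: 3*-2 + 0*1 + 2*3
Products: [-6, 0, 6]
Sum = 0.
|dot| = 0.

0


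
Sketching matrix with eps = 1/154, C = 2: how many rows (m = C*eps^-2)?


1/eps = 154.
(1/eps)^2 = 23716.
m = 2*23716 = 47432.

47432


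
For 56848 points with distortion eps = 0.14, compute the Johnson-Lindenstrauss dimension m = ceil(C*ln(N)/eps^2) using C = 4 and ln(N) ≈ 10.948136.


ln(56848) ≈ 10.948136.
eps^2 = 0.14^2 = 0.0196.
C*ln(N)/eps^2 ≈ 4*10.948136/0.0196 ≈ 2234.3135.
m = ceil(2234.3135) = 2235.

2235


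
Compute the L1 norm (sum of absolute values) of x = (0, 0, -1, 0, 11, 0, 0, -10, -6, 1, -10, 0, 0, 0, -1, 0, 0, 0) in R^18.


Non-zero entries: [(2, -1), (4, 11), (7, -10), (8, -6), (9, 1), (10, -10), (14, -1)]
Absolute values: [1, 11, 10, 6, 1, 10, 1]
||x||_1 = sum = 40.

40


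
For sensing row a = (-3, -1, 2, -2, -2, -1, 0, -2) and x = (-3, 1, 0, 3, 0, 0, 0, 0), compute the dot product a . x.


Non-zero terms: ['-3*-3', '-1*1', '-2*3']
Products: [9, -1, -6]
y = sum = 2.

2


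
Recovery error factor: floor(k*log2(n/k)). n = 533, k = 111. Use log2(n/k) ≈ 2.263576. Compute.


log2(n/k) = log2(533/111) ≈ 2.263576.
k*log2(n/k) ≈ 111*2.263576 = 251.256936.
floor(251.256936) = 251.

251


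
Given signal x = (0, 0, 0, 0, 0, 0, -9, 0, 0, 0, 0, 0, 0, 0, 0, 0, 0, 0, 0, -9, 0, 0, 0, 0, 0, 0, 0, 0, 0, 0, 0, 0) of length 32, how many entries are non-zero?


Non-zero positions: [6, 19].
Sparsity = 2.

2


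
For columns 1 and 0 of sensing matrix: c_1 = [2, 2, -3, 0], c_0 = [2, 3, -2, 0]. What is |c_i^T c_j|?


Inner product: 2*2 + 2*3 + -3*-2 + 0*0
Products: [4, 6, 6, 0]
Sum = 16.
|dot| = 16.

16


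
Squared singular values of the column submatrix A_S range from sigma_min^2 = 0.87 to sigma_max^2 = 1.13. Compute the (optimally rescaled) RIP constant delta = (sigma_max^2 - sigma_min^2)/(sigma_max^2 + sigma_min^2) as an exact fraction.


lambda_max - lambda_min = 1.13 - 0.87 = 0.26.
lambda_max + lambda_min = 1.13 + 0.87 = 2.00.
delta = 0.26/2.00 = 26/200 = 13/100.

13/100


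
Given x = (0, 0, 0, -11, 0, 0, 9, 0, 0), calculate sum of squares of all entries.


Non-zero entries: [(3, -11), (6, 9)]
Squares: [121, 81]
||x||_2^2 = sum = 202.

202


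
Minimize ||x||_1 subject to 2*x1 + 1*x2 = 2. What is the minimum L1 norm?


Axis intercepts:
  x1 = 1, x2 = 0: L1 = 1
  x1 = 0, x2 = 2: L1 = 2
x* = (1, 0)
||x*||_1 = 1.

1


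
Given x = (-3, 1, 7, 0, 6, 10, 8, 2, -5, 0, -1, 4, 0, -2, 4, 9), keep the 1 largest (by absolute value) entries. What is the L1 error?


Sorted |x_i| descending: [10, 9, 8, 7, 6, 5, 4, 4, 3, 2, 2, 1, 1, 0, 0, 0]
Keep top 1: [10]
Tail entries: [9, 8, 7, 6, 5, 4, 4, 3, 2, 2, 1, 1, 0, 0, 0]
L1 error = sum of tail = 52.

52


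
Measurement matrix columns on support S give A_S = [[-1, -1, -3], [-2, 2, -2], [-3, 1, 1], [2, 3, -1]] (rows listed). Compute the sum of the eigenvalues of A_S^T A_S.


Sum of eigenvalues of A_S^T A_S = trace(A_S^T A_S) = sum of squared column norms of A_S.
A_S^T A_S diagonal: [18, 15, 15].
trace = 18 + 15 + 15 = 48.

48


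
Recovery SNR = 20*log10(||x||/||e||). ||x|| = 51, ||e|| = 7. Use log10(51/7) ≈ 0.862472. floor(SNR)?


||x||/||e|| = 51/7.
log10(51/7) ≈ 0.862472.
20*log10(||x||/||e||) ≈ 20*0.862472 = 17.24944.
floor(17.24944) = 17.

17


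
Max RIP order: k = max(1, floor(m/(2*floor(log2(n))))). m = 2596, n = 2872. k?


floor(log2(2872)) = 11.
2*11 = 22.
m/(2*floor(log2(n))) = 2596/22 ≈ 118.0.
floor = 118.
k = max(1, 118) = 118.

118


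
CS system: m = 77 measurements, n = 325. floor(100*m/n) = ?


100*m/n = 100*77/325 ≈ 23.6923.
floor = 23.

23


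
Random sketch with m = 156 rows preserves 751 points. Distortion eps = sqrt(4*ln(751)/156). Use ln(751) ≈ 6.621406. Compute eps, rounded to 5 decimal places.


ln(751) ≈ 6.621406.
4*ln(N)/m ≈ 4*6.621406/156 ≈ 0.16977964.
eps = sqrt(0.16977964) ≈ 0.4120433 ≈ 0.41204.

0.41204


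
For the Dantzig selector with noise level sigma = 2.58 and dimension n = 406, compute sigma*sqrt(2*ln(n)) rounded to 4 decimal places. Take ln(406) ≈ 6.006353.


ln(406) ≈ 6.006353.
2*ln(n) ≈ 12.012706.
sqrt(2*ln(n)) ≈ sqrt(12.012706) ≈ 3.465935.
threshold ≈ 2.58*3.465935 = 8.9421123 ≈ 8.9421.

8.9421


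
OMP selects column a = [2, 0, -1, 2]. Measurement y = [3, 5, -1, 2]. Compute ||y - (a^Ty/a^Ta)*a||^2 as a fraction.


a^T a = 9.
a^T y = 11.
coeff = 11/9 = 11/9.
||r||^2 = 230/9.

230/9


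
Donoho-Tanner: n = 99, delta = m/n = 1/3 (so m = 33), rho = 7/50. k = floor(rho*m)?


m = 1/3*99 = 33.
rho = 7/50.
rho*m = 7/50*33 = 4.62.
k = floor(4.62) = 4.

4


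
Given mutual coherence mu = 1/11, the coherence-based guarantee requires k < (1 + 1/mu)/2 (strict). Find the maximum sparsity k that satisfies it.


1/mu = 11.
1 + 1/mu = 12.
(1 + 1/mu)/2 = 6 is an integer and the inequality is strict, so k_max = 6 - 1 = 5.

5


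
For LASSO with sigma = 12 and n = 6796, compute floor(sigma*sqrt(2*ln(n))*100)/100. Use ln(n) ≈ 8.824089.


ln(6796) ≈ 8.824089.
2*ln(n) ≈ 17.648178.
sqrt(2*ln(n)) ≈ sqrt(17.648178) ≈ 4.200973.
lambda ≈ 12*4.200973 = 50.411676.
floor(lambda*100)/100 = 50.41.

50.41


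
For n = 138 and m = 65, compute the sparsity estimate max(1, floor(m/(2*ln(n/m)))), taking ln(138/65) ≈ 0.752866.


n/m = 138/65.
ln(n/m) ≈ 0.752866.
2*ln(n/m) ≈ 1.505732.
m/(2*ln(n/m)) ≈ 65/1.505732 ≈ 43.1684.
floor = 43.
k_max = max(1, 43) = 43.

43


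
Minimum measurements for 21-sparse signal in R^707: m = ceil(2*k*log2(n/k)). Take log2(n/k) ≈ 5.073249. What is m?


log2(n/k) = log2(707/21) ≈ 5.073249.
2*k*log2(n/k) ≈ 2*21*5.073249 = 213.076458.
m = ceil(213.076458) = 214.

214


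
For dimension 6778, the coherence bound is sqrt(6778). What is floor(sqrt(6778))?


82^2 = 6724 <= 6778 < 6889 = 83^2, so 82 <= sqrt(6778) < 83.
floor(sqrt(6778)) = 82.

82


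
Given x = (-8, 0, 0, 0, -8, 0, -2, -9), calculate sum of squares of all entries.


Non-zero entries: [(0, -8), (4, -8), (6, -2), (7, -9)]
Squares: [64, 64, 4, 81]
||x||_2^2 = sum = 213.

213


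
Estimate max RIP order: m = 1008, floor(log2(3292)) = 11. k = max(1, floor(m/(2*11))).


floor(log2(3292)) = 11.
2*11 = 22.
m/(2*floor(log2(n))) = 1008/22 ≈ 45.8182.
floor = 45.
k = max(1, 45) = 45.

45


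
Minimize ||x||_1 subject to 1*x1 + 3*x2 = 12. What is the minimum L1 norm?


Axis intercepts:
  x1 = 12, x2 = 0: L1 = 12
  x1 = 0, x2 = 4: L1 = 4
x* = (0, 4)
||x*||_1 = 4.

4


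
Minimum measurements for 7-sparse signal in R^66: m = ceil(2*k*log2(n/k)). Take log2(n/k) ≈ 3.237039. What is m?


log2(n/k) = log2(66/7) ≈ 3.237039.
2*k*log2(n/k) ≈ 2*7*3.237039 = 45.318546.
m = ceil(45.318546) = 46.

46


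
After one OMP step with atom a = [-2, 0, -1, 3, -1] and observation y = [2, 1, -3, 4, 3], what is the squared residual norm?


a^T a = 15.
a^T y = 8.
coeff = 8/15 = 8/15.
||r||^2 = 521/15.

521/15


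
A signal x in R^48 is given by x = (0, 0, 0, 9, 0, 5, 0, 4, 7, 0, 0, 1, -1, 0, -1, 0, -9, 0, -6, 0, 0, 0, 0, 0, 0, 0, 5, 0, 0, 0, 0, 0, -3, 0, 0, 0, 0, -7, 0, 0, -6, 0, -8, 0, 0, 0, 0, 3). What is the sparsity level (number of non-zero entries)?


Non-zero positions: [3, 5, 7, 8, 11, 12, 14, 16, 18, 26, 32, 37, 40, 42, 47].
Sparsity = 15.

15


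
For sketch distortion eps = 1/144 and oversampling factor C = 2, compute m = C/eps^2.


1/eps = 144.
(1/eps)^2 = 20736.
m = 2*20736 = 41472.

41472


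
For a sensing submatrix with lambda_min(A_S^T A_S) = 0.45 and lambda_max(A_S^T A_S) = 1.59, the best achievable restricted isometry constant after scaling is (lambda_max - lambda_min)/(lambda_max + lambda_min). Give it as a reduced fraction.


lambda_max - lambda_min = 1.59 - 0.45 = 1.14.
lambda_max + lambda_min = 1.59 + 0.45 = 2.04.
delta = 1.14/2.04 = 114/204 = 19/34.

19/34


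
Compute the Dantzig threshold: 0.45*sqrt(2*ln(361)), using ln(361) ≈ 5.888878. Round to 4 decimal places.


ln(361) ≈ 5.888878.
2*ln(n) ≈ 11.777756.
sqrt(2*ln(n)) ≈ sqrt(11.777756) ≈ 3.431874.
threshold ≈ 0.45*3.431874 = 1.5443433 ≈ 1.5443.

1.5443


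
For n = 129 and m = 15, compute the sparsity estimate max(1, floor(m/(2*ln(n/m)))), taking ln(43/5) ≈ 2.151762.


n/m = 129/15 = 43/5.
ln(n/m) ≈ 2.151762.
2*ln(n/m) ≈ 4.303524.
m/(2*ln(n/m)) ≈ 15/4.303524 ≈ 3.4855.
floor = 3.
k_max = max(1, 3) = 3.

3


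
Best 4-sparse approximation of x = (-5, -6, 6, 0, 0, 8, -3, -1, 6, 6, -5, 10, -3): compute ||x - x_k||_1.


Sorted |x_i| descending: [10, 8, 6, 6, 6, 6, 5, 5, 3, 3, 1, 0, 0]
Keep top 4: [10, 8, 6, 6]
Tail entries: [6, 6, 5, 5, 3, 3, 1, 0, 0]
L1 error = sum of tail = 29.

29


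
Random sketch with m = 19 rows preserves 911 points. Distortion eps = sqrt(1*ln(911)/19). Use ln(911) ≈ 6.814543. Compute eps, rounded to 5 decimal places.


ln(911) ≈ 6.814543.
1*ln(N)/m ≈ 1*6.814543/19 ≈ 0.35866016.
eps = sqrt(0.35866016) ≈ 0.5988824 ≈ 0.59888.

0.59888


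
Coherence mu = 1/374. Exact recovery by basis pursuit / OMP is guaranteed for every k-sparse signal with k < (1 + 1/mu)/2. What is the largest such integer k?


1/mu = 374.
1 + 1/mu = 375.
(1 + 1/mu)/2 = 187.5 is not an integer, so k_max = floor(187.5) = 187.

187


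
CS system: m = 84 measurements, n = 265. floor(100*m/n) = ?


100*m/n = 100*84/265 ≈ 31.6981.
floor = 31.

31


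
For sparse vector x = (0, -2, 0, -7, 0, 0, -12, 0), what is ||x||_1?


Non-zero entries: [(1, -2), (3, -7), (6, -12)]
Absolute values: [2, 7, 12]
||x||_1 = sum = 21.

21


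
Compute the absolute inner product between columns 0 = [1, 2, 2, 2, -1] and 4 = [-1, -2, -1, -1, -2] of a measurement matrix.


Inner product: 1*-1 + 2*-2 + 2*-1 + 2*-1 + -1*-2
Products: [-1, -4, -2, -2, 2]
Sum = -7.
|dot| = 7.

7


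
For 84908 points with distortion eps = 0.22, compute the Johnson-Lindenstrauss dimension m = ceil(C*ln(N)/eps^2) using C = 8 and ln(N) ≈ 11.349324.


ln(84908) ≈ 11.349324.
eps^2 = 0.22^2 = 0.0484.
C*ln(N)/eps^2 ≈ 8*11.349324/0.0484 ≈ 1875.9213.
m = ceil(1875.9213) = 1876.

1876


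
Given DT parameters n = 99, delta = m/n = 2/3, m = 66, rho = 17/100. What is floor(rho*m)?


m = 2/3*99 = 66.
rho = 17/100.
rho*m = 17/100*66 = 11.22.
k = floor(11.22) = 11.

11


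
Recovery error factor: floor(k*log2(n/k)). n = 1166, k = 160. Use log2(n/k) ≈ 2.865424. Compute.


log2(n/k) = log2(1166/160) ≈ 2.865424.
k*log2(n/k) ≈ 160*2.865424 = 458.46784.
floor(458.46784) = 458.

458


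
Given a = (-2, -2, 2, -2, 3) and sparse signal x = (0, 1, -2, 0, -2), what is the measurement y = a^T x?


Non-zero terms: ['-2*1', '2*-2', '3*-2']
Products: [-2, -4, -6]
y = sum = -12.

-12


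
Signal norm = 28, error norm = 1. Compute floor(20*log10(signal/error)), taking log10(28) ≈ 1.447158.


||x||/||e|| = 28/1 = 28.
log10(28) ≈ 1.447158.
20*log10(||x||/||e||) ≈ 20*1.447158 = 28.94316.
floor(28.94316) = 28.

28


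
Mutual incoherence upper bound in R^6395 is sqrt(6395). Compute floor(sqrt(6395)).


79^2 = 6241 <= 6395 < 6400 = 80^2, so 79 <= sqrt(6395) < 80.
floor(sqrt(6395)) = 79.

79


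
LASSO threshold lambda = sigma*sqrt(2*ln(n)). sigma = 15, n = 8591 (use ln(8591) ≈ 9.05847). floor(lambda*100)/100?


ln(8591) ≈ 9.05847.
2*ln(n) ≈ 18.11694.
sqrt(2*ln(n)) ≈ sqrt(18.11694) ≈ 4.2564.
lambda ≈ 15*4.2564 = 63.846.
floor(lambda*100)/100 = 63.84.

63.84


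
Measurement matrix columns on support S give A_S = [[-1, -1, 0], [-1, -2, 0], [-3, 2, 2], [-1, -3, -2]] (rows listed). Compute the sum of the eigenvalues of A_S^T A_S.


Sum of eigenvalues of A_S^T A_S = trace(A_S^T A_S) = sum of squared column norms of A_S.
A_S^T A_S diagonal: [12, 18, 8].
trace = 12 + 18 + 8 = 38.

38


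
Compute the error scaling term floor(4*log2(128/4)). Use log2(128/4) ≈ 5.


log2(n/k) = log2(128/4) ≈ 5.
k*log2(n/k) ≈ 4*5 = 20.
floor(20) = 20.

20


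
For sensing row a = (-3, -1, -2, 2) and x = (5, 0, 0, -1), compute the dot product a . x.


Non-zero terms: ['-3*5', '2*-1']
Products: [-15, -2]
y = sum = -17.

-17


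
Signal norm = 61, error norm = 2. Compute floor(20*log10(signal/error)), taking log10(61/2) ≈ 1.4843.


||x||/||e|| = 61/2.
log10(61/2) ≈ 1.4843.
20*log10(||x||/||e||) ≈ 20*1.4843 = 29.686.
floor(29.686) = 29.

29


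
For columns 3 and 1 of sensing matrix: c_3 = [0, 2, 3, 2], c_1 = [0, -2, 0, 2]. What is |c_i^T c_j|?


Inner product: 0*0 + 2*-2 + 3*0 + 2*2
Products: [0, -4, 0, 4]
Sum = 0.
|dot| = 0.

0


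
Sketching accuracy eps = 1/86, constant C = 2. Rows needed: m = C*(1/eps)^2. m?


1/eps = 86.
(1/eps)^2 = 7396.
m = 2*7396 = 14792.

14792


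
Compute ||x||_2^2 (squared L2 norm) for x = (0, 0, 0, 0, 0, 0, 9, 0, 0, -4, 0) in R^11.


Non-zero entries: [(6, 9), (9, -4)]
Squares: [81, 16]
||x||_2^2 = sum = 97.

97


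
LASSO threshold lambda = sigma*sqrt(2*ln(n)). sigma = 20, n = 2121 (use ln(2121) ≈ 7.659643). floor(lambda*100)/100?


ln(2121) ≈ 7.659643.
2*ln(n) ≈ 15.319286.
sqrt(2*ln(n)) ≈ sqrt(15.319286) ≈ 3.913986.
lambda ≈ 20*3.913986 = 78.27972.
floor(lambda*100)/100 = 78.27.

78.27


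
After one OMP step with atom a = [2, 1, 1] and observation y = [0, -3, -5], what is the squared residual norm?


a^T a = 6.
a^T y = -8.
coeff = -8/6 = -4/3.
||r||^2 = 70/3.

70/3


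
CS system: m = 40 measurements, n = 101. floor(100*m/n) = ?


100*m/n = 100*40/101 ≈ 39.604.
floor = 39.

39


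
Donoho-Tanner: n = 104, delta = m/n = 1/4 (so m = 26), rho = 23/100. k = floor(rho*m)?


m = 1/4*104 = 26.
rho = 23/100.
rho*m = 23/100*26 = 5.98.
k = floor(5.98) = 5.

5


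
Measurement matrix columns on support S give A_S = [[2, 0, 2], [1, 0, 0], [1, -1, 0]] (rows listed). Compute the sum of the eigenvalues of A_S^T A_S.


Sum of eigenvalues of A_S^T A_S = trace(A_S^T A_S) = sum of squared column norms of A_S.
A_S^T A_S diagonal: [6, 1, 4].
trace = 6 + 1 + 4 = 11.

11


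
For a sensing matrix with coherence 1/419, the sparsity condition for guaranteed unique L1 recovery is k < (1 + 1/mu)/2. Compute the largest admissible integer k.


1/mu = 419.
1 + 1/mu = 420.
(1 + 1/mu)/2 = 210 is an integer and the inequality is strict, so k_max = 210 - 1 = 209.

209


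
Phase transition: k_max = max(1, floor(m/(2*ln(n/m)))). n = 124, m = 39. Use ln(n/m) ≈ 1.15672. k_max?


n/m = 124/39.
ln(n/m) ≈ 1.15672.
2*ln(n/m) ≈ 2.31344.
m/(2*ln(n/m)) ≈ 39/2.31344 ≈ 16.858.
floor = 16.
k_max = max(1, 16) = 16.

16


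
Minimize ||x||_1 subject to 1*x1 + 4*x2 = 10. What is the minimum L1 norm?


Axis intercepts:
  x1 = 10, x2 = 0: L1 = 10
  x1 = 0, x2 = 5/2: L1 = 5/2
x* = (0, 5/2)
||x*||_1 = 5/2.

5/2


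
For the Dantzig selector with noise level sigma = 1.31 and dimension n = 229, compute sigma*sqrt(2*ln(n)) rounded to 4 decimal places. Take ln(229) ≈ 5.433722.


ln(229) ≈ 5.433722.
2*ln(n) ≈ 10.867444.
sqrt(2*ln(n)) ≈ sqrt(10.867444) ≈ 3.296581.
threshold ≈ 1.31*3.296581 = 4.31852111 ≈ 4.3185.

4.3185


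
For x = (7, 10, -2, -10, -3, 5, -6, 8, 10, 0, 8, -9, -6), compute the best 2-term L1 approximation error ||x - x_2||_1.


Sorted |x_i| descending: [10, 10, 10, 9, 8, 8, 7, 6, 6, 5, 3, 2, 0]
Keep top 2: [10, 10]
Tail entries: [10, 9, 8, 8, 7, 6, 6, 5, 3, 2, 0]
L1 error = sum of tail = 64.

64


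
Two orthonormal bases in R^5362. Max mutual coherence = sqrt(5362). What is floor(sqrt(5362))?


73^2 = 5329 <= 5362 < 5476 = 74^2, so 73 <= sqrt(5362) < 74.
floor(sqrt(5362)) = 73.

73


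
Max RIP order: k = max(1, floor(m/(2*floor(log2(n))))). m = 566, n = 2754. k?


floor(log2(2754)) = 11.
2*11 = 22.
m/(2*floor(log2(n))) = 566/22 ≈ 25.7273.
floor = 25.
k = max(1, 25) = 25.

25


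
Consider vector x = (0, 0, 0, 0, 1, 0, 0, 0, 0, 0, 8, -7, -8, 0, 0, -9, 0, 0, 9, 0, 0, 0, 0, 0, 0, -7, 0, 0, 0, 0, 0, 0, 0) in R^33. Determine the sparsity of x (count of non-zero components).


Non-zero positions: [4, 10, 11, 12, 15, 18, 25].
Sparsity = 7.

7


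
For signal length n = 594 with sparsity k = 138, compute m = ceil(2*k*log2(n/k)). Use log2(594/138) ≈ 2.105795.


log2(n/k) = log2(594/138) ≈ 2.105795.
2*k*log2(n/k) ≈ 2*138*2.105795 = 581.19942.
m = ceil(581.19942) = 582.

582


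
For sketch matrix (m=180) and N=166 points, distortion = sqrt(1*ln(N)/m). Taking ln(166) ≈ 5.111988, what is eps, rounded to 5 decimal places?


ln(166) ≈ 5.111988.
1*ln(N)/m ≈ 1*5.111988/180 ≈ 0.02839993.
eps = sqrt(0.02839993) ≈ 0.1685228 ≈ 0.16852.

0.16852


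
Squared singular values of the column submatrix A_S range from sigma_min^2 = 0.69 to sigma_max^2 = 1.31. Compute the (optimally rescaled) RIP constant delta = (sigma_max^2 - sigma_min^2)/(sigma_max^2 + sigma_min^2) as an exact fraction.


lambda_max - lambda_min = 1.31 - 0.69 = 0.62.
lambda_max + lambda_min = 1.31 + 0.69 = 2.00.
delta = 0.62/2.00 = 62/200 = 31/100.

31/100


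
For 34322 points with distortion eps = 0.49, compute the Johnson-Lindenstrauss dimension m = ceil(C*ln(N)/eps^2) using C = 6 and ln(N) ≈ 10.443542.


ln(34322) ≈ 10.443542.
eps^2 = 0.49^2 = 0.2401.
C*ln(N)/eps^2 ≈ 6*10.443542/0.2401 ≈ 260.9798.
m = ceil(260.9798) = 261.

261


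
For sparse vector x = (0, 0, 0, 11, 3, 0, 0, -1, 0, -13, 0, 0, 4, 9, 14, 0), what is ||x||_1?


Non-zero entries: [(3, 11), (4, 3), (7, -1), (9, -13), (12, 4), (13, 9), (14, 14)]
Absolute values: [11, 3, 1, 13, 4, 9, 14]
||x||_1 = sum = 55.

55


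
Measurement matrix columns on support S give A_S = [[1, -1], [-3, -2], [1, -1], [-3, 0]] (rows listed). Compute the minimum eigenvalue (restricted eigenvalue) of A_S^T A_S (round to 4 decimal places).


A_S^T A_S = [[20, 4], [4, 6]].
trace = 26.
det = 104.
disc = trace^2 - 4*det = 676 - 4*104 = 260.
sqrt(260) ≈ 16.124515.
lam_min = (26 - sqrt(260))/2 ≈ (26 - 16.124515)/2 = 4.9377425 ≈ 4.9377.

4.9377


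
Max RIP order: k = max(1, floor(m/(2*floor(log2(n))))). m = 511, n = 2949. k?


floor(log2(2949)) = 11.
2*11 = 22.
m/(2*floor(log2(n))) = 511/22 ≈ 23.2273.
floor = 23.
k = max(1, 23) = 23.

23


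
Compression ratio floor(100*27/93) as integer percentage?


100*m/n = 100*27/93 ≈ 29.0323.
floor = 29.

29


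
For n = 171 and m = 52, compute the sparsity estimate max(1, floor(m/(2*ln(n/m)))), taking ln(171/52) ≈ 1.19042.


n/m = 171/52.
ln(n/m) ≈ 1.19042.
2*ln(n/m) ≈ 2.38084.
m/(2*ln(n/m)) ≈ 52/2.38084 ≈ 21.841.
floor = 21.
k_max = max(1, 21) = 21.

21


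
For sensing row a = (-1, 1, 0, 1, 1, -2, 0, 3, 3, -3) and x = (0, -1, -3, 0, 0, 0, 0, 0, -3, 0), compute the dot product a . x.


Non-zero terms: ['1*-1', '0*-3', '3*-3']
Products: [-1, 0, -9]
y = sum = -10.

-10


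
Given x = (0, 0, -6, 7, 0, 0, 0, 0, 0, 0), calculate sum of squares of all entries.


Non-zero entries: [(2, -6), (3, 7)]
Squares: [36, 49]
||x||_2^2 = sum = 85.

85


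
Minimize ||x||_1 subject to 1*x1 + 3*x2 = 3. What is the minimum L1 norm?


Axis intercepts:
  x1 = 3, x2 = 0: L1 = 3
  x1 = 0, x2 = 1: L1 = 1
x* = (0, 1)
||x*||_1 = 1.

1


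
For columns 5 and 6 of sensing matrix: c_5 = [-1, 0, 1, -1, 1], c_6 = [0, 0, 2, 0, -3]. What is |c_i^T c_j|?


Inner product: -1*0 + 0*0 + 1*2 + -1*0 + 1*-3
Products: [0, 0, 2, 0, -3]
Sum = -1.
|dot| = 1.

1


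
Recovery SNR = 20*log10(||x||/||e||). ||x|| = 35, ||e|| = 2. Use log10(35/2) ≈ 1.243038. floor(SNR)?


||x||/||e|| = 35/2.
log10(35/2) ≈ 1.243038.
20*log10(||x||/||e||) ≈ 20*1.243038 = 24.86076.
floor(24.86076) = 24.

24


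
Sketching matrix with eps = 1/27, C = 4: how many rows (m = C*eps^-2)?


1/eps = 27.
(1/eps)^2 = 729.
m = 4*729 = 2916.

2916


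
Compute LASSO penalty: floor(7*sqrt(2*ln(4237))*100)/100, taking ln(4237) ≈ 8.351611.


ln(4237) ≈ 8.351611.
2*ln(n) ≈ 16.703222.
sqrt(2*ln(n)) ≈ sqrt(16.703222) ≈ 4.086958.
lambda ≈ 7*4.086958 = 28.608706.
floor(lambda*100)/100 = 28.60.

28.60


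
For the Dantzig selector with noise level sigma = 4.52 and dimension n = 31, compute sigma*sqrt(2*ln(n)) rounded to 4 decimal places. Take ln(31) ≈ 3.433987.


ln(31) ≈ 3.433987.
2*ln(n) ≈ 6.867974.
sqrt(2*ln(n)) ≈ sqrt(6.867974) ≈ 2.620682.
threshold ≈ 4.52*2.620682 = 11.84548264 ≈ 11.8455.

11.8455


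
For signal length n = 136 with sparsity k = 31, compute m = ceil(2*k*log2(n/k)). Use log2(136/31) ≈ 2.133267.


log2(n/k) = log2(136/31) ≈ 2.133267.
2*k*log2(n/k) ≈ 2*31*2.133267 = 132.262554.
m = ceil(132.262554) = 133.

133


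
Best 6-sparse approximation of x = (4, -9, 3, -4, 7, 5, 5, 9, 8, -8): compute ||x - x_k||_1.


Sorted |x_i| descending: [9, 9, 8, 8, 7, 5, 5, 4, 4, 3]
Keep top 6: [9, 9, 8, 8, 7, 5]
Tail entries: [5, 4, 4, 3]
L1 error = sum of tail = 16.

16


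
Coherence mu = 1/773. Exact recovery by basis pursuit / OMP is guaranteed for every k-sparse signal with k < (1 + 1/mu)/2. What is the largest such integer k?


1/mu = 773.
1 + 1/mu = 774.
(1 + 1/mu)/2 = 387 is an integer and the inequality is strict, so k_max = 387 - 1 = 386.

386


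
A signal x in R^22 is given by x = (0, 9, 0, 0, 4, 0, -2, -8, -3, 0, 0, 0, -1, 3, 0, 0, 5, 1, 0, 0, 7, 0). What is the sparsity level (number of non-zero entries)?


Non-zero positions: [1, 4, 6, 7, 8, 12, 13, 16, 17, 20].
Sparsity = 10.

10


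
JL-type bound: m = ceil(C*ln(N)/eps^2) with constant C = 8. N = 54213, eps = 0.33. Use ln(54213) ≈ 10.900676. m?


ln(54213) ≈ 10.900676.
eps^2 = 0.33^2 = 0.1089.
C*ln(N)/eps^2 ≈ 8*10.900676/0.1089 ≈ 800.7843.
m = ceil(800.7843) = 801.

801


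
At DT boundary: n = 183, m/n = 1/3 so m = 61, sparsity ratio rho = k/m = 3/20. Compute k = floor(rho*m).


m = 1/3*183 = 61.
rho = 3/20.
rho*m = 3/20*61 = 9.15.
k = floor(9.15) = 9.

9


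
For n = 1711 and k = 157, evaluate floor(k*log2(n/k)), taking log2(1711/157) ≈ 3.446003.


log2(n/k) = log2(1711/157) ≈ 3.446003.
k*log2(n/k) ≈ 157*3.446003 = 541.022471.
floor(541.022471) = 541.

541


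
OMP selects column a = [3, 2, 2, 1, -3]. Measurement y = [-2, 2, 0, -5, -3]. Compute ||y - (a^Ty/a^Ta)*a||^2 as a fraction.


a^T a = 27.
a^T y = 2.
coeff = 2/27 = 2/27.
||r||^2 = 1130/27.

1130/27


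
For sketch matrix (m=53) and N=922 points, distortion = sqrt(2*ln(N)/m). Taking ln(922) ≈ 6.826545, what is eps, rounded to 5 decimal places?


ln(922) ≈ 6.826545.
2*ln(N)/m ≈ 2*6.826545/53 ≈ 0.25760547.
eps = sqrt(0.25760547) ≈ 0.5075485 ≈ 0.50755.

0.50755


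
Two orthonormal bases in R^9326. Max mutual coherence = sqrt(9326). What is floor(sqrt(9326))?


96^2 = 9216 <= 9326 < 9409 = 97^2, so 96 <= sqrt(9326) < 97.
floor(sqrt(9326)) = 96.

96


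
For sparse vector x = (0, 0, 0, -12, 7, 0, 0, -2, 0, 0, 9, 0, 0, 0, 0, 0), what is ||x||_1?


Non-zero entries: [(3, -12), (4, 7), (7, -2), (10, 9)]
Absolute values: [12, 7, 2, 9]
||x||_1 = sum = 30.

30


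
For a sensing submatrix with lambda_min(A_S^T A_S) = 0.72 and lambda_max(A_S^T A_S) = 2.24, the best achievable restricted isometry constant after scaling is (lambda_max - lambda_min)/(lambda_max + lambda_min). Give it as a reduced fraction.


lambda_max - lambda_min = 2.24 - 0.72 = 1.52.
lambda_max + lambda_min = 2.24 + 0.72 = 2.96.
delta = 1.52/2.96 = 152/296 = 19/37.

19/37


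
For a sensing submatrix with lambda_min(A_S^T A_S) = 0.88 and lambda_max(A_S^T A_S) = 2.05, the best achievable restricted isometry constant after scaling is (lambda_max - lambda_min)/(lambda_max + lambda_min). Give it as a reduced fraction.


lambda_max - lambda_min = 2.05 - 0.88 = 1.17.
lambda_max + lambda_min = 2.05 + 0.88 = 2.93.
delta = 1.17/2.93 = 117/293.

117/293


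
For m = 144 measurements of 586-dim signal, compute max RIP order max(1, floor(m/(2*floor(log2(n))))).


floor(log2(586)) = 9.
2*9 = 18.
m/(2*floor(log2(n))) = 144/18 ≈ 8.0.
floor = 8.
k = max(1, 8) = 8.

8


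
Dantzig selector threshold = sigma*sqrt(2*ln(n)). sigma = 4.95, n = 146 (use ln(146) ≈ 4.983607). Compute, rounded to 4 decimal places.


ln(146) ≈ 4.983607.
2*ln(n) ≈ 9.967214.
sqrt(2*ln(n)) ≈ sqrt(9.967214) ≈ 3.157089.
threshold ≈ 4.95*3.157089 = 15.62759055 ≈ 15.6276.

15.6276


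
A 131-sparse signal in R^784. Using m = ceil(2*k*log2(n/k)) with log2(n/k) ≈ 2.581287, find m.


log2(n/k) = log2(784/131) ≈ 2.581287.
2*k*log2(n/k) ≈ 2*131*2.581287 = 676.297194.
m = ceil(676.297194) = 677.

677


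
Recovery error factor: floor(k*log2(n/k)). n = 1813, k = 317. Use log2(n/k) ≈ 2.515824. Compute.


log2(n/k) = log2(1813/317) ≈ 2.515824.
k*log2(n/k) ≈ 317*2.515824 = 797.516208.
floor(797.516208) = 797.

797


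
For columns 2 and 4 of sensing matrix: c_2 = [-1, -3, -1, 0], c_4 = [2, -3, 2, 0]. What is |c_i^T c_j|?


Inner product: -1*2 + -3*-3 + -1*2 + 0*0
Products: [-2, 9, -2, 0]
Sum = 5.
|dot| = 5.

5


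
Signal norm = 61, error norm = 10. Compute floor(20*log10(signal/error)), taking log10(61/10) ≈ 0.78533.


||x||/||e|| = 61/10.
log10(61/10) ≈ 0.78533.
20*log10(||x||/||e||) ≈ 20*0.78533 = 15.7066.
floor(15.7066) = 15.

15


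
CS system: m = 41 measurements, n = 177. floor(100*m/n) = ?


100*m/n = 100*41/177 ≈ 23.1638.
floor = 23.

23


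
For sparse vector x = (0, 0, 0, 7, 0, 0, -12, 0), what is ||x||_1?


Non-zero entries: [(3, 7), (6, -12)]
Absolute values: [7, 12]
||x||_1 = sum = 19.

19


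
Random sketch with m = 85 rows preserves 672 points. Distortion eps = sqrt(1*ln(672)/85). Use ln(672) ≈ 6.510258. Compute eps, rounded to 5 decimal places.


ln(672) ≈ 6.510258.
1*ln(N)/m ≈ 1*6.510258/85 ≈ 0.07659127.
eps = sqrt(0.07659127) ≈ 0.2767513 ≈ 0.27675.

0.27675


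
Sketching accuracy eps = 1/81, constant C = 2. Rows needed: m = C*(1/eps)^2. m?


1/eps = 81.
(1/eps)^2 = 6561.
m = 2*6561 = 13122.

13122


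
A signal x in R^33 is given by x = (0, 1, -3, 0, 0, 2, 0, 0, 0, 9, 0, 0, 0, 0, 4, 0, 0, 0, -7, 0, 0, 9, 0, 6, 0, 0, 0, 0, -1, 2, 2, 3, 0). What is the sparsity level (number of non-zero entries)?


Non-zero positions: [1, 2, 5, 9, 14, 18, 21, 23, 28, 29, 30, 31].
Sparsity = 12.

12


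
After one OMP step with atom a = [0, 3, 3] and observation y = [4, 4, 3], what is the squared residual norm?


a^T a = 18.
a^T y = 21.
coeff = 21/18 = 7/6.
||r||^2 = 33/2.

33/2


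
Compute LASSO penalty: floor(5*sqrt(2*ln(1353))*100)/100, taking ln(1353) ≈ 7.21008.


ln(1353) ≈ 7.21008.
2*ln(n) ≈ 14.42016.
sqrt(2*ln(n)) ≈ sqrt(14.42016) ≈ 3.797389.
lambda ≈ 5*3.797389 = 18.986945.
floor(lambda*100)/100 = 18.98.

18.98


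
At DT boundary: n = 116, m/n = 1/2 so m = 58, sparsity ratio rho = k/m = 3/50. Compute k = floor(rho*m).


m = 1/2*116 = 58.
rho = 3/50.
rho*m = 3/50*58 = 3.48.
k = floor(3.48) = 3.

3


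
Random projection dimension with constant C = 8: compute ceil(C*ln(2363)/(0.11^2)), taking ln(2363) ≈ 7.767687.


ln(2363) ≈ 7.767687.
eps^2 = 0.11^2 = 0.0121.
C*ln(N)/eps^2 ≈ 8*7.767687/0.0121 ≈ 5135.6608.
m = ceil(5135.6608) = 5136.

5136


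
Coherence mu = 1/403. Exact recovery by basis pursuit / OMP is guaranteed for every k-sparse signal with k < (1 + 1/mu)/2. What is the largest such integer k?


1/mu = 403.
1 + 1/mu = 404.
(1 + 1/mu)/2 = 202 is an integer and the inequality is strict, so k_max = 202 - 1 = 201.

201


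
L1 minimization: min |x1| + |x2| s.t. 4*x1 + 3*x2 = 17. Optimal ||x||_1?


Axis intercepts:
  x1 = 17/4, x2 = 0: L1 = 17/4
  x1 = 0, x2 = 17/3: L1 = 17/3
x* = (17/4, 0)
||x*||_1 = 17/4.

17/4


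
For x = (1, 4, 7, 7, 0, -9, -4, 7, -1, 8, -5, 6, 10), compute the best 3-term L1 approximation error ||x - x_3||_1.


Sorted |x_i| descending: [10, 9, 8, 7, 7, 7, 6, 5, 4, 4, 1, 1, 0]
Keep top 3: [10, 9, 8]
Tail entries: [7, 7, 7, 6, 5, 4, 4, 1, 1, 0]
L1 error = sum of tail = 42.

42


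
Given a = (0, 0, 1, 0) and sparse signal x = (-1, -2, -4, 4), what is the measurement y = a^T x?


Non-zero terms: ['0*-1', '0*-2', '1*-4', '0*4']
Products: [0, 0, -4, 0]
y = sum = -4.

-4


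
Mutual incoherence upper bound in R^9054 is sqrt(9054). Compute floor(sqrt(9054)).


95^2 = 9025 <= 9054 < 9216 = 96^2, so 95 <= sqrt(9054) < 96.
floor(sqrt(9054)) = 95.

95


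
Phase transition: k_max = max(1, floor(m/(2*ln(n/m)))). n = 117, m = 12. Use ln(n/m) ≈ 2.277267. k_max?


n/m = 117/12 = 39/4.
ln(n/m) ≈ 2.277267.
2*ln(n/m) ≈ 4.554534.
m/(2*ln(n/m)) ≈ 12/4.554534 ≈ 2.6347.
floor = 2.
k_max = max(1, 2) = 2.

2


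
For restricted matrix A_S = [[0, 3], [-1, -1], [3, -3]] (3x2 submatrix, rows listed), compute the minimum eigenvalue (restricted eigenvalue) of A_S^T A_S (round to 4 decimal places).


A_S^T A_S = [[10, -8], [-8, 19]].
trace = 29.
det = 126.
disc = trace^2 - 4*det = 841 - 4*126 = 337.
sqrt(337) ≈ 18.357560.
lam_min = (29 - sqrt(337))/2 ≈ (29 - 18.357560)/2 = 5.32122 ≈ 5.3212.

5.3212


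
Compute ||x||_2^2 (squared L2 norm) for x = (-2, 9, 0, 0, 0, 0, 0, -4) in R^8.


Non-zero entries: [(0, -2), (1, 9), (7, -4)]
Squares: [4, 81, 16]
||x||_2^2 = sum = 101.

101


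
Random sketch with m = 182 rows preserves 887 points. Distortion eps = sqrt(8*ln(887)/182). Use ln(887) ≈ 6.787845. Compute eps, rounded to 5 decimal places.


ln(887) ≈ 6.787845.
8*ln(N)/m ≈ 8*6.787845/182 ≈ 0.29836681.
eps = sqrt(0.29836681) ≈ 0.5462296 ≈ 0.54623.

0.54623
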